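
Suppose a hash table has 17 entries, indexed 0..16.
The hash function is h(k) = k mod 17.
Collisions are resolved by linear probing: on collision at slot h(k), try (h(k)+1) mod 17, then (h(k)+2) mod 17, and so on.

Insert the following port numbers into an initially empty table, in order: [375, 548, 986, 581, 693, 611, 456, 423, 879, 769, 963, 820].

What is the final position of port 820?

Insert 375: h=1, slot 1 empty => index 1.
Insert 548: h=4, slot 4 empty => index 4.
Insert 986: h=0, slot 0 empty => index 0.
Insert 581: h=3, slot 3 empty => index 3.
Insert 693: h=13, slot 13 empty => index 13.
Insert 611: h=16, slot 16 empty => index 16.
Insert 456: h=14, slot 14 empty => index 14.
Insert 423: h=15, slot 15 empty => index 15.
Insert 879: h=12, slot 12 empty => index 12.
Insert 769: h=4, slot 4 occupied => index 5.
Insert 963: h=11, slot 11 empty => index 11.
Insert 820: h=4, slots 4,5 occupied => index 6.
Table: [986, 375, —, 581, 548, 769, 820, —, —, —, —, 963, 879, 693, 456, 423, 611]

6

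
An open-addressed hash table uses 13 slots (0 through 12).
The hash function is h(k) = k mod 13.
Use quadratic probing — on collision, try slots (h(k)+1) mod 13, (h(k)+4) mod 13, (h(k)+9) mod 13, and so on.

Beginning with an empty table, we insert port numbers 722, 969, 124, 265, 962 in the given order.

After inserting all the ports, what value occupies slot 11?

124

722 hashes to 7; slot 7 is free → place at 7.
969 hashes to 7; 7 taken → place at 8.
124 hashes to 7; 7,8 taken → place at 11.
265 hashes to 5; slot 5 is free → place at 5.
962 hashes to 0; slot 0 is free → place at 0.
Table: [962, ∅, ∅, ∅, ∅, 265, ∅, 722, 969, ∅, ∅, 124, ∅]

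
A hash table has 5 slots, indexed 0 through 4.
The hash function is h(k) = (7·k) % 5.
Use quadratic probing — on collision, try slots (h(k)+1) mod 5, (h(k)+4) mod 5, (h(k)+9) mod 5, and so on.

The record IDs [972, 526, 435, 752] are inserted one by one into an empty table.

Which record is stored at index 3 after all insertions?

Insert 972: h=4, slot 4 empty → index 4.
Insert 526: h=2, slot 2 empty → index 2.
Insert 435: h=0, slot 0 empty → index 0.
Insert 752: h=4, slots 4,0 occupied → index 3.
Table: [435, _, 526, 752, 972]

752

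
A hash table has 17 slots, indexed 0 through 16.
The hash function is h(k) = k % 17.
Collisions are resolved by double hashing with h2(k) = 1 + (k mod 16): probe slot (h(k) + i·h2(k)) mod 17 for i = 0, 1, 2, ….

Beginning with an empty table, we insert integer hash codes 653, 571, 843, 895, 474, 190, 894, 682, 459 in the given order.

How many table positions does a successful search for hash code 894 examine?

653 hashes to 7; slot 7 is free → place at 7.
571 hashes to 10; slot 10 is free → place at 10.
843 hashes to 10, h2=12; 10 taken → place at 5.
895 hashes to 11; slot 11 is free → place at 11.
474 hashes to 15; slot 15 is free → place at 15.
190 hashes to 3; slot 3 is free → place at 3.
894 hashes to 10, h2=15; 10 taken → place at 8.
682 hashes to 2; slot 2 is free → place at 2.
459 hashes to 0; slot 0 is free → place at 0.
Table: [459, —, 682, 190, —, 843, —, 653, 894, —, 571, 895, —, —, —, 474, —]
Lookup 894: h=10, h2=15, probe 10,8 → found at 8.

2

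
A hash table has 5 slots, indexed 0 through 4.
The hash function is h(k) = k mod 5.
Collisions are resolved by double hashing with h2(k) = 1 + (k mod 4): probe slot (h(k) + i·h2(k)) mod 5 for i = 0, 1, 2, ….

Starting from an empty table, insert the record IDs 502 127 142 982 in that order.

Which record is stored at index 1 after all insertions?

127

502: h=2 => slot 2
127: h=2, h2=4, probe 2,1 => slot 1
142: h=2, h2=3, probe 2,0 => slot 0
982: h=2, h2=3, probe 2,0,3 => slot 3
Table: [142, 127, 502, 982, _]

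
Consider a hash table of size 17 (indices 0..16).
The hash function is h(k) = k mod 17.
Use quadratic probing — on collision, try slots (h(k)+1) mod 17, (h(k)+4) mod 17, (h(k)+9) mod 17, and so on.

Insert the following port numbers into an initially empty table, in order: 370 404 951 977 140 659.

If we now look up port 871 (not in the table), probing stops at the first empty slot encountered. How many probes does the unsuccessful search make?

2

370 hashes to 13; slot 13 is free => place at 13.
404 hashes to 13; 13 taken => place at 14.
951 hashes to 16; slot 16 is free => place at 16.
977 hashes to 8; slot 8 is free => place at 8.
140 hashes to 4; slot 4 is free => place at 4.
659 hashes to 13; 13,14 taken => place at 0.
Table: [659, ., ., ., 140, ., ., ., 977, ., ., ., ., 370, 404, ., 951]
Lookup 871: h=4, probe 4,5 → slot 5 empty, not found.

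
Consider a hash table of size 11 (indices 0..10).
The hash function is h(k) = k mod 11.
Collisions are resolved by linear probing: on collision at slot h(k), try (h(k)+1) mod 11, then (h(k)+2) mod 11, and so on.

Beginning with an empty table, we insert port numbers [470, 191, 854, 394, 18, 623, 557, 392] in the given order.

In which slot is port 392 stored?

2

Insert 470: h=8, slot 8 empty => index 8.
Insert 191: h=4, slot 4 empty => index 4.
Insert 854: h=7, slot 7 empty => index 7.
Insert 394: h=9, slot 9 empty => index 9.
Insert 18: h=7, slots 7,8,9 occupied => index 10.
Insert 623: h=7, slots 7,8,9,10 occupied => index 0.
Insert 557: h=7, slots 7,8,9,10,0 occupied => index 1.
Insert 392: h=7, slots 7,8,9,10,0,1 occupied => index 2.
Table: [623, 557, 392, -, 191, -, -, 854, 470, 394, 18]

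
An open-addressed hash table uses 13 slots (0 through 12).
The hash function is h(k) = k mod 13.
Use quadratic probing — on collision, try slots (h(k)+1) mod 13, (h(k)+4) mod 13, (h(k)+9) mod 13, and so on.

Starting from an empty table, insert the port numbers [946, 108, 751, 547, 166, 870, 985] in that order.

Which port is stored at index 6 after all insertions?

Insert 946: h=10, slot 10 empty => index 10.
Insert 108: h=4, slot 4 empty => index 4.
Insert 751: h=10, slot 10 occupied => index 11.
Insert 547: h=1, slot 1 empty => index 1.
Insert 166: h=10, slots 10,11,1 occupied => index 6.
Insert 870: h=12, slot 12 empty => index 12.
Insert 985: h=10, slots 10,11,1,6 occupied => index 0.
Table: [985, 547, -, -, 108, -, 166, -, -, -, 946, 751, 870]

166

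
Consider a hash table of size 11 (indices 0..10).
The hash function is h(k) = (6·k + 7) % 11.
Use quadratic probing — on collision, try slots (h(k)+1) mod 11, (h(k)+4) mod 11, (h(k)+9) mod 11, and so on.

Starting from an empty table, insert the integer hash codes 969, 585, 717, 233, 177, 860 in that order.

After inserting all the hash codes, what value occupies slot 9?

Insert 969: h=2, slot 2 empty -> index 2.
Insert 585: h=8, slot 8 empty -> index 8.
Insert 717: h=8, slot 8 occupied -> index 9.
Insert 233: h=8, slots 8,9 occupied -> index 1.
Insert 177: h=2, slot 2 occupied -> index 3.
Insert 860: h=8, slots 8,9,1 occupied -> index 6.
Table: [., 233, 969, 177, ., ., 860, ., 585, 717, .]

717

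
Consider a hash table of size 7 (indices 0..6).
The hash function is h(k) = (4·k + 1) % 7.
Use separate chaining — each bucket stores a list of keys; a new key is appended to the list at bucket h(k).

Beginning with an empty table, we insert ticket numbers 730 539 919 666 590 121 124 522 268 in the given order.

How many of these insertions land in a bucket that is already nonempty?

4

Insert 730: h=2, bucket 2 empty -> new chain.
Insert 539: h=1, bucket 1 empty -> new chain.
Insert 919: h=2, bucket 2 nonempty -> append to chain.
Insert 666: h=5, bucket 5 empty -> new chain.
Insert 590: h=2, bucket 2 nonempty -> append to chain.
Insert 121: h=2, bucket 2 nonempty -> append to chain.
Insert 124: h=0, bucket 0 empty -> new chain.
Insert 522: h=3, bucket 3 empty -> new chain.
Insert 268: h=2, bucket 2 nonempty -> append to chain.
Final buckets:
0: 124
1: 539
2: 730 -> 919 -> 590 -> 121 -> 268
3: 522
4: .
5: 666
6: .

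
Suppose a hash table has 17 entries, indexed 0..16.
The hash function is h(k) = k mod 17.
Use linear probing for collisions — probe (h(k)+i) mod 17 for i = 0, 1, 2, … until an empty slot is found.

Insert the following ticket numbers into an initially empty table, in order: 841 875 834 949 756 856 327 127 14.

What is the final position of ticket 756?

841 hashes to 8; slot 8 is free -> place at 8.
875 hashes to 8; 8 taken -> place at 9.
834 hashes to 1; slot 1 is free -> place at 1.
949 hashes to 14; slot 14 is free -> place at 14.
756 hashes to 8; 8,9 taken -> place at 10.
856 hashes to 6; slot 6 is free -> place at 6.
327 hashes to 4; slot 4 is free -> place at 4.
127 hashes to 8; 8,9,10 taken -> place at 11.
14 hashes to 14; 14 taken -> place at 15.
Table: [_, 834, _, _, 327, _, 856, _, 841, 875, 756, 127, _, _, 949, 14, _]

10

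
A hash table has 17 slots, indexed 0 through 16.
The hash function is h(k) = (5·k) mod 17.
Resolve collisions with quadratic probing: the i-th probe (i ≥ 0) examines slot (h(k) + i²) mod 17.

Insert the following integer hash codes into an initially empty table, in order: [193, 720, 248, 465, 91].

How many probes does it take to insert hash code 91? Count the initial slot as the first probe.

4

193 hashes to 13; slot 13 is free → place at 13.
720 hashes to 13; 13 taken → place at 14.
248 hashes to 16; slot 16 is free → place at 16.
465 hashes to 13; 13,14 taken → place at 0.
91 hashes to 13; 13,14,0 taken → place at 5.
Table: [465, ., ., ., ., 91, ., ., ., ., ., ., ., 193, 720, ., 248]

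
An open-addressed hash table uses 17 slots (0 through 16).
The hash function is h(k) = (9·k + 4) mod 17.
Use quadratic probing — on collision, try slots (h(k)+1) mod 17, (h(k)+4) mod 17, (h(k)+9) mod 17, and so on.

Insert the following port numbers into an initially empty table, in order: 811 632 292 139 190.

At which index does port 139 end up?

Insert 811: h=10, slot 10 empty → index 10.
Insert 632: h=14, slot 14 empty → index 14.
Insert 292: h=14, slot 14 occupied → index 15.
Insert 139: h=14, slots 14,15 occupied → index 1.
Insert 190: h=14, slots 14,15,1 occupied → index 6.
Table: [—, 139, —, —, —, —, 190, —, —, —, 811, —, —, —, 632, 292, —]

1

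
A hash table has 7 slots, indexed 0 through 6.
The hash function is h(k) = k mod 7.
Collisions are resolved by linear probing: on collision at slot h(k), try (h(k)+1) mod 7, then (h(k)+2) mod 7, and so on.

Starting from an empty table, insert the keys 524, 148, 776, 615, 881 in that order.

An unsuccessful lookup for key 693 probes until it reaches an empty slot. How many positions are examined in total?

524: h=6 → slot 6
148: h=1 → slot 1
776: h=6, probe 6,0 → slot 0
615: h=6, probe 6,0,1,2 → slot 2
881: h=6, probe 6,0,1,2,3 → slot 3
Table: [776, 148, 615, 881, ., ., 524]
Lookup 693: h=0, probe 0,1,2,3,4 → slot 4 empty, not found.

5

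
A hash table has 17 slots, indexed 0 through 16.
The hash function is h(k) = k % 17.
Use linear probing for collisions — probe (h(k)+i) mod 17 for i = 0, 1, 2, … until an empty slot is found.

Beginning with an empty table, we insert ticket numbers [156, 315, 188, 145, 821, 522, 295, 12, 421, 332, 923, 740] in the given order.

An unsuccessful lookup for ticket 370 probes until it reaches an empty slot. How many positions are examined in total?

156: h=3 → slot 3
315: h=9 → slot 9
188: h=1 → slot 1
145: h=9, probe 9,10 → slot 10
821: h=5 → slot 5
522: h=12 → slot 12
295: h=6 → slot 6
12: h=12, probe 12,13 → slot 13
421: h=13, probe 13,14 → slot 14
332: h=9, probe 9,10,11 → slot 11
923: h=5, probe 5,6,7 → slot 7
740: h=9, probe 9,10,11,12,13,14,15 → slot 15
Table: [_, 188, _, 156, _, 821, 295, 923, _, 315, 145, 332, 522, 12, 421, 740, _]
Lookup 370: h=13, probe 13,14,15,16 → slot 16 empty, not found.

4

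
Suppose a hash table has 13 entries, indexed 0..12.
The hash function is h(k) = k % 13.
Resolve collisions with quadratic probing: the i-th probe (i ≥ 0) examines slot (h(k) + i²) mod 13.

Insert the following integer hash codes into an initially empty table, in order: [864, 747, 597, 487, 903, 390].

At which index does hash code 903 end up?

2

864 hashes to 6; slot 6 is free -> place at 6.
747 hashes to 6; 6 taken -> place at 7.
597 hashes to 12; slot 12 is free -> place at 12.
487 hashes to 6; 6,7 taken -> place at 10.
903 hashes to 6; 6,7,10 taken -> place at 2.
390 hashes to 0; slot 0 is free -> place at 0.
Table: [390, _, 903, _, _, _, 864, 747, _, _, 487, _, 597]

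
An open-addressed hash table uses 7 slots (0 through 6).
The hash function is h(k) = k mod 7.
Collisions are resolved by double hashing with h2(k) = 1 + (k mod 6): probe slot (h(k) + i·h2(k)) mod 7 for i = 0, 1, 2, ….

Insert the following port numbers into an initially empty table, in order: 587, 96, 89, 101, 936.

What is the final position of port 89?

4

587 hashes to 6; slot 6 is free → place at 6.
96 hashes to 5; slot 5 is free → place at 5.
89 hashes to 5, h2=6; 5 taken → place at 4.
101 hashes to 3; slot 3 is free → place at 3.
936 hashes to 5, h2=1; 5,6 taken → place at 0.
Table: [936, _, _, 101, 89, 96, 587]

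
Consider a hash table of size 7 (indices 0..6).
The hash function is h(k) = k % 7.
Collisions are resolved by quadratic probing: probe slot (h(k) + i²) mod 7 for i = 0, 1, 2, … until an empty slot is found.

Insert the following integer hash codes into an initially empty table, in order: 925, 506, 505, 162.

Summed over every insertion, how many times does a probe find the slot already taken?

Insert 925: h=1, slot 1 empty -> index 1.
Insert 506: h=2, slot 2 empty -> index 2.
Insert 505: h=1, slots 1,2 occupied -> index 5.
Insert 162: h=1, slots 1,2,5 occupied -> index 3.
Table: [_, 925, 506, 162, _, 505, _]

5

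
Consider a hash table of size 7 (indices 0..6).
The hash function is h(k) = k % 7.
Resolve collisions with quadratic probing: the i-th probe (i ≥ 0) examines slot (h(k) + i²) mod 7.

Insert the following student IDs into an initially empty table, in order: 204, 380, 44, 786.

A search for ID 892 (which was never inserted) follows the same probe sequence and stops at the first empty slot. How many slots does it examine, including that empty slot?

Insert 204: h=1, slot 1 empty → index 1.
Insert 380: h=2, slot 2 empty → index 2.
Insert 44: h=2, slot 2 occupied → index 3.
Insert 786: h=2, slots 2,3 occupied → index 6.
Table: [_, 204, 380, 44, _, _, 786]
Lookup 892: h=3, probe 3,4 → slot 4 empty, not found.

2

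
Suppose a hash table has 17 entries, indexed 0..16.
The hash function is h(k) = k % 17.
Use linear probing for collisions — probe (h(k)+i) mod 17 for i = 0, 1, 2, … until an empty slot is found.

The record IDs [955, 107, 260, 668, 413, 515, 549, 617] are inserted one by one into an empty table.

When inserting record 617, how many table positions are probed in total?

7

955 hashes to 3; slot 3 is free → place at 3.
107 hashes to 5; slot 5 is free → place at 5.
260 hashes to 5; 5 taken → place at 6.
668 hashes to 5; 5,6 taken → place at 7.
413 hashes to 5; 5,6,7 taken → place at 8.
515 hashes to 5; 5,6,7,8 taken → place at 9.
549 hashes to 5; 5,6,7,8,9 taken → place at 10.
617 hashes to 5; 5,6,7,8,9,10 taken → place at 11.
Table: [-, -, -, 955, -, 107, 260, 668, 413, 515, 549, 617, -, -, -, -, -]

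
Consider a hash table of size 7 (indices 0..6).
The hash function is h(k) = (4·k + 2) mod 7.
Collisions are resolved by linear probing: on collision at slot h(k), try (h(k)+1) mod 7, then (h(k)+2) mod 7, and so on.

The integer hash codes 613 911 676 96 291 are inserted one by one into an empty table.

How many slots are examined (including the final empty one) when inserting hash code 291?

4

Insert 613: h=4, slot 4 empty => index 4.
Insert 911: h=6, slot 6 empty => index 6.
Insert 676: h=4, slot 4 occupied => index 5.
Insert 96: h=1, slot 1 empty => index 1.
Insert 291: h=4, slots 4,5,6 occupied => index 0.
Table: [291, 96, —, —, 613, 676, 911]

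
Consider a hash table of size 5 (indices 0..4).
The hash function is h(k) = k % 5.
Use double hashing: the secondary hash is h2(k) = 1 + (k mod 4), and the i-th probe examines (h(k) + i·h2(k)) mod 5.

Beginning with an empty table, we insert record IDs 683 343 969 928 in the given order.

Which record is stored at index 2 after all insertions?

343

683: h=3 -> slot 3
343: h=3, h2=4, probe 3,2 -> slot 2
969: h=4 -> slot 4
928: h=3, h2=1, probe 3,4,0 -> slot 0
Table: [928, -, 343, 683, 969]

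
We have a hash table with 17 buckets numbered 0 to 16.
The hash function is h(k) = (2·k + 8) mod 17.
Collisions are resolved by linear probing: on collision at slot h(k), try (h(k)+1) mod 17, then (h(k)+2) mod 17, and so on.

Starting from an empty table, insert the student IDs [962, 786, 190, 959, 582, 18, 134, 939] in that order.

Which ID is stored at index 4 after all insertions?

962 hashes to 11; slot 11 is free → place at 11.
786 hashes to 16; slot 16 is free → place at 16.
190 hashes to 14; slot 14 is free → place at 14.
959 hashes to 5; slot 5 is free → place at 5.
582 hashes to 16; 16 taken → place at 0.
18 hashes to 10; slot 10 is free → place at 10.
134 hashes to 4; slot 4 is free → place at 4.
939 hashes to 16; 16,0 taken → place at 1.
Table: [582, 939, ∅, ∅, 134, 959, ∅, ∅, ∅, ∅, 18, 962, ∅, ∅, 190, ∅, 786]

134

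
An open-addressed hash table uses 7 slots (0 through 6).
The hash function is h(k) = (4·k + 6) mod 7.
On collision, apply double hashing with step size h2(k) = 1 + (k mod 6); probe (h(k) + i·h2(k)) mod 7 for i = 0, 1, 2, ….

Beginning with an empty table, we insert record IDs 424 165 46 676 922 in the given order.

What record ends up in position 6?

46

Insert 424: h=1, slot 1 empty => index 1.
Insert 165: h=1, h2=4, slot 1 occupied => index 5.
Insert 46: h=1, h2=5, slot 1 occupied => index 6.
Insert 676: h=1, h2=5, slots 1,6 occupied => index 4.
Insert 922: h=5, h2=5, slot 5 occupied => index 3.
Table: [∅, 424, ∅, 922, 676, 165, 46]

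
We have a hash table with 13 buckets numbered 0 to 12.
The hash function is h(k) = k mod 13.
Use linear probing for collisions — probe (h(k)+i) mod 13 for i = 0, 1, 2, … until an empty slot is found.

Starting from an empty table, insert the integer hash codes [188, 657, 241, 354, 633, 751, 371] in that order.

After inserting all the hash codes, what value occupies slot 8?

241

188: h=6 → slot 6
657: h=7 → slot 7
241: h=7, probe 7,8 → slot 8
354: h=3 → slot 3
633: h=9 → slot 9
751: h=10 → slot 10
371: h=7, probe 7,8,9,10,11 → slot 11
Table: [_, _, _, 354, _, _, 188, 657, 241, 633, 751, 371, _]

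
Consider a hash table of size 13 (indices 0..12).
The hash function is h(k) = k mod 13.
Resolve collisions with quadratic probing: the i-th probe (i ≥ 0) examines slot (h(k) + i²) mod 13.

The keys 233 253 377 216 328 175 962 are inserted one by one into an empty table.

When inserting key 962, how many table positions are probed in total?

2

Insert 233: h=12, slot 12 empty → index 12.
Insert 253: h=6, slot 6 empty → index 6.
Insert 377: h=0, slot 0 empty → index 0.
Insert 216: h=8, slot 8 empty → index 8.
Insert 328: h=3, slot 3 empty → index 3.
Insert 175: h=6, slot 6 occupied → index 7.
Insert 962: h=0, slot 0 occupied → index 1.
Table: [377, 962, ∅, 328, ∅, ∅, 253, 175, 216, ∅, ∅, ∅, 233]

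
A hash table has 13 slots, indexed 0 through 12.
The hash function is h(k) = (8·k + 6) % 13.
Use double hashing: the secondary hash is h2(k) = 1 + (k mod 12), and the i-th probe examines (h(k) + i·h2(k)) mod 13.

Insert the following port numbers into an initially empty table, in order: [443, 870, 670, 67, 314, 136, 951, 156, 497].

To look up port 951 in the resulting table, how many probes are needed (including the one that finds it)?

443 hashes to 1; slot 1 is free → place at 1.
870 hashes to 11; slot 11 is free → place at 11.
670 hashes to 10; slot 10 is free → place at 10.
67 hashes to 9; slot 9 is free → place at 9.
314 hashes to 9, h2=3; 9 taken → place at 12.
136 hashes to 2; slot 2 is free → place at 2.
951 hashes to 9, h2=4; 9 taken → place at 0.
156 hashes to 6; slot 6 is free → place at 6.
497 hashes to 4; slot 4 is free → place at 4.
Table: [951, 443, 136, _, 497, _, 156, _, _, 67, 670, 870, 314]
Lookup 951: h=9, h2=4, probe 9,0 → found at 0.

2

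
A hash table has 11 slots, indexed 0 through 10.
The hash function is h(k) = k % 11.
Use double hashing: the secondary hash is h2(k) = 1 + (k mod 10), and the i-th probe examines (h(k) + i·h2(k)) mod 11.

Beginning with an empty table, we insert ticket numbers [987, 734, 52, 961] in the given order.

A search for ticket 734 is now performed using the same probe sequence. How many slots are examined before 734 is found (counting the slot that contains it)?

987: h=8 -> slot 8
734: h=8, h2=5, probe 8,2 -> slot 2
52: h=8, h2=3, probe 8,0 -> slot 0
961: h=4 -> slot 4
Table: [52, ., 734, ., 961, ., ., ., 987, ., .]
Lookup 734: h=8, h2=5, probe 8,2 → found at 2.

2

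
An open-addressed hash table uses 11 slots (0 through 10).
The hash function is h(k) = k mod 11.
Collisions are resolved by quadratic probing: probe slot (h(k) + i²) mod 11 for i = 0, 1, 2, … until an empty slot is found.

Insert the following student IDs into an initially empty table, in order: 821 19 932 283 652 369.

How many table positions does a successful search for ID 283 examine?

3

821 hashes to 7; slot 7 is free -> place at 7.
19 hashes to 8; slot 8 is free -> place at 8.
932 hashes to 8; 8 taken -> place at 9.
283 hashes to 8; 8,9 taken -> place at 1.
652 hashes to 3; slot 3 is free -> place at 3.
369 hashes to 6; slot 6 is free -> place at 6.
Table: [-, 283, -, 652, -, -, 369, 821, 19, 932, -]
Lookup 283: h=8, probe 8,9,1 → found at 1.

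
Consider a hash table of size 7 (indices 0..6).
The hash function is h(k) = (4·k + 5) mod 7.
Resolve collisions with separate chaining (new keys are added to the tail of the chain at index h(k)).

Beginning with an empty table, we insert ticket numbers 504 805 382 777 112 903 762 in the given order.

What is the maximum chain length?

504 → bucket 5
805 → bucket 5 (collision)
382 → bucket 0
777 → bucket 5 (collision)
112 → bucket 5 (collision)
903 → bucket 5 (collision)
762 → bucket 1
Final buckets:
0: 382
1: 762
2: _
3: _
4: _
5: 504 -> 805 -> 777 -> 112 -> 903
6: _

5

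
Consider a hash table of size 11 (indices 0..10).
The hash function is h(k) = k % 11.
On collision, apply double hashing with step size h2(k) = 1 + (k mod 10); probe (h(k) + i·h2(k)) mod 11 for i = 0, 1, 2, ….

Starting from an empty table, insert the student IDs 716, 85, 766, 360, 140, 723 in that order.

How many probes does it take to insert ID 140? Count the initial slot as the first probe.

3

716 hashes to 1; slot 1 is free -> place at 1.
85 hashes to 8; slot 8 is free -> place at 8.
766 hashes to 7; slot 7 is free -> place at 7.
360 hashes to 8, h2=1; 8 taken -> place at 9.
140 hashes to 8, h2=1; 8,9 taken -> place at 10.
723 hashes to 8, h2=4; 8,1 taken -> place at 5.
Table: [_, 716, _, _, _, 723, _, 766, 85, 360, 140]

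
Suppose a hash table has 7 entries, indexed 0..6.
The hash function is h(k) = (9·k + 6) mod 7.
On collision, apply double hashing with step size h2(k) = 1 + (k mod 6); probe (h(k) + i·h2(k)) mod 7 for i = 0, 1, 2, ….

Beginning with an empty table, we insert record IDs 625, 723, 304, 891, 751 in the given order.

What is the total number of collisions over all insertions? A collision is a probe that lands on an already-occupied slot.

6

625 hashes to 3; slot 3 is free -> place at 3.
723 hashes to 3, h2=4; 3 taken -> place at 0.
304 hashes to 5; slot 5 is free -> place at 5.
891 hashes to 3, h2=4; 3,0 taken -> place at 4.
751 hashes to 3, h2=2; 3,5,0 taken -> place at 2.
Table: [723, -, 751, 625, 891, 304, -]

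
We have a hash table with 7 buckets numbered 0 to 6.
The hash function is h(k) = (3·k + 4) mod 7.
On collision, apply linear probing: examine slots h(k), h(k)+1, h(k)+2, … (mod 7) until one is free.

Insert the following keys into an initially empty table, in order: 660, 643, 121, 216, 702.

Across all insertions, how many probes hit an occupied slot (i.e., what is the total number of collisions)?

Insert 660: h=3, slot 3 empty -> index 3.
Insert 643: h=1, slot 1 empty -> index 1.
Insert 121: h=3, slot 3 occupied -> index 4.
Insert 216: h=1, slot 1 occupied -> index 2.
Insert 702: h=3, slots 3,4 occupied -> index 5.
Table: [—, 643, 216, 660, 121, 702, —]

4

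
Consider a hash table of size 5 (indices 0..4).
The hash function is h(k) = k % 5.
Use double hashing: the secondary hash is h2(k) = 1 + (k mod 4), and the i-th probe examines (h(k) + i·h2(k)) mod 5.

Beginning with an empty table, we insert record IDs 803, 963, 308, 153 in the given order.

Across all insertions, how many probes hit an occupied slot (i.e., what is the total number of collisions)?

803 hashes to 3; slot 3 is free → place at 3.
963 hashes to 3, h2=4; 3 taken → place at 2.
308 hashes to 3, h2=1; 3 taken → place at 4.
153 hashes to 3, h2=2; 3 taken → place at 0.
Table: [153, ., 963, 803, 308]

3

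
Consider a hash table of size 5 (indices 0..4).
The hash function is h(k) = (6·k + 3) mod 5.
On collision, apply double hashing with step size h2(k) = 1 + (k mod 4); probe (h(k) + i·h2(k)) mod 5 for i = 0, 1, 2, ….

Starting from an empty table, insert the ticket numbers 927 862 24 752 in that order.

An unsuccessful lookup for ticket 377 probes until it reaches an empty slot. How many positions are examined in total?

3

927: h=0 => slot 0
862: h=0, h2=3, probe 0,3 => slot 3
24: h=2 => slot 2
752: h=0, h2=1, probe 0,1 => slot 1
Table: [927, 752, 24, 862, -]
Lookup 377: h=0, h2=2, probe 0,2,4 → slot 4 empty, not found.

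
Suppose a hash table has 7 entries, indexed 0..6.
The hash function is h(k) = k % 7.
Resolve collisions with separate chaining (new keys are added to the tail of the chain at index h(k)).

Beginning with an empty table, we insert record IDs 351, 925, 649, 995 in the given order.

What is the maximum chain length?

3

Insert 351: h=1, bucket 1 empty → new chain.
Insert 925: h=1, bucket 1 nonempty → append to chain.
Insert 649: h=5, bucket 5 empty → new chain.
Insert 995: h=1, bucket 1 nonempty → append to chain.
Final buckets:
0: .
1: 351 -> 925 -> 995
2: .
3: .
4: .
5: 649
6: .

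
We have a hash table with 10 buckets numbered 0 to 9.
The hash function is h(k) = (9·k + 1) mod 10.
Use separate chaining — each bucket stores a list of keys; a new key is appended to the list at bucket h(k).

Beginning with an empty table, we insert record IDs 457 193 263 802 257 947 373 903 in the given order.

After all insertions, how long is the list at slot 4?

457 -> bucket 4
193 -> bucket 8
263 -> bucket 8 (collision)
802 -> bucket 9
257 -> bucket 4 (collision)
947 -> bucket 4 (collision)
373 -> bucket 8 (collision)
903 -> bucket 8 (collision)
Final buckets:
0: .
1: .
2: .
3: .
4: 457 -> 257 -> 947
5: .
6: .
7: .
8: 193 -> 263 -> 373 -> 903
9: 802

3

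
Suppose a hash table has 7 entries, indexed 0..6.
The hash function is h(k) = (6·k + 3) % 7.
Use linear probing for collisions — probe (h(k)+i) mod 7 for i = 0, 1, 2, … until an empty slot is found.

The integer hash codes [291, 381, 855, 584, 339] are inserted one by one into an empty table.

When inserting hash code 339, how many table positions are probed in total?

Insert 291: h=6, slot 6 empty => index 6.
Insert 381: h=0, slot 0 empty => index 0.
Insert 855: h=2, slot 2 empty => index 2.
Insert 584: h=0, slot 0 occupied => index 1.
Insert 339: h=0, slots 0,1,2 occupied => index 3.
Table: [381, 584, 855, 339, ., ., 291]

4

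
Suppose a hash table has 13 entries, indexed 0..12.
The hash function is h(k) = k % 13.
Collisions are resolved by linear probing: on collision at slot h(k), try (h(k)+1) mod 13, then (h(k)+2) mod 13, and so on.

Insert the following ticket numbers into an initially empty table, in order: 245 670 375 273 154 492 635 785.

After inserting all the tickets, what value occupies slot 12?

245: h=11 → slot 11
670: h=7 → slot 7
375: h=11, probe 11,12 → slot 12
273: h=0 → slot 0
154: h=11, probe 11,12,0,1 → slot 1
492: h=11, probe 11,12,0,1,2 → slot 2
635: h=11, probe 11,12,0,1,2,3 → slot 3
785: h=5 → slot 5
Table: [273, 154, 492, 635, -, 785, -, 670, -, -, -, 245, 375]

375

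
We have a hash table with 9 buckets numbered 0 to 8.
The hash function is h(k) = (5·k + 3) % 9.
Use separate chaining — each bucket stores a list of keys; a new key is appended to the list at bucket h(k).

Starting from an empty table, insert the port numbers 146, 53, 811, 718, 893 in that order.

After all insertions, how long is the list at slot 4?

Insert 146: h=4, bucket 4 empty -> new chain.
Insert 53: h=7, bucket 7 empty -> new chain.
Insert 811: h=8, bucket 8 empty -> new chain.
Insert 718: h=2, bucket 2 empty -> new chain.
Insert 893: h=4, bucket 4 nonempty -> append to chain.
Final buckets:
0: -
1: -
2: 718
3: -
4: 146 -> 893
5: -
6: -
7: 53
8: 811

2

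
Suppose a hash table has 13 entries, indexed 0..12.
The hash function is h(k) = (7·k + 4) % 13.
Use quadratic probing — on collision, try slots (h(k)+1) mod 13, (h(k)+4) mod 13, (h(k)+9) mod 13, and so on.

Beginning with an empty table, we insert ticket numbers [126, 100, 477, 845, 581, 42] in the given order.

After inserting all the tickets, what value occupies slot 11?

126: h=2 -> slot 2
100: h=2, probe 2,3 -> slot 3
477: h=2, probe 2,3,6 -> slot 6
845: h=4 -> slot 4
581: h=2, probe 2,3,6,11 -> slot 11
42: h=12 -> slot 12
Table: [., ., 126, 100, 845, ., 477, ., ., ., ., 581, 42]

581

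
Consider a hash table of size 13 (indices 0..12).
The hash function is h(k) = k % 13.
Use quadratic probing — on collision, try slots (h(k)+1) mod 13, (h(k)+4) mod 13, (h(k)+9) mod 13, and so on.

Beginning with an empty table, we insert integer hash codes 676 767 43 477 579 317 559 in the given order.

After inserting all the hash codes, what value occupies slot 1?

676: h=0 => slot 0
767: h=0, probe 0,1 => slot 1
43: h=4 => slot 4
477: h=9 => slot 9
579: h=7 => slot 7
317: h=5 => slot 5
559: h=0, probe 0,1,4,9,3 => slot 3
Table: [676, 767, ∅, 559, 43, 317, ∅, 579, ∅, 477, ∅, ∅, ∅]

767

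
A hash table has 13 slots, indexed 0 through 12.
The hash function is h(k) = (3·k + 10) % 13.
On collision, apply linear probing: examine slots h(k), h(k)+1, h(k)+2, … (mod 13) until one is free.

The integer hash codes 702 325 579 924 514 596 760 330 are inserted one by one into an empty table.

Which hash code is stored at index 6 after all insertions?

514

702 hashes to 10; slot 10 is free → place at 10.
325 hashes to 10; 10 taken → place at 11.
579 hashes to 5; slot 5 is free → place at 5.
924 hashes to 0; slot 0 is free → place at 0.
514 hashes to 5; 5 taken → place at 6.
596 hashes to 4; slot 4 is free → place at 4.
760 hashes to 2; slot 2 is free → place at 2.
330 hashes to 12; slot 12 is free → place at 12.
Table: [924, ., 760, ., 596, 579, 514, ., ., ., 702, 325, 330]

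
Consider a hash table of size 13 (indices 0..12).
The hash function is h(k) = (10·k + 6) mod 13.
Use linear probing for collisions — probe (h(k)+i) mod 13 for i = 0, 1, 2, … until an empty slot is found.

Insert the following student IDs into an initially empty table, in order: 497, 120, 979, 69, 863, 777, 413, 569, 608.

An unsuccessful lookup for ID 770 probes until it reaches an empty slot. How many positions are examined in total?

3

Insert 497: h=10, slot 10 empty => index 10.
Insert 120: h=10, slot 10 occupied => index 11.
Insert 979: h=7, slot 7 empty => index 7.
Insert 69: h=7, slot 7 occupied => index 8.
Insert 863: h=4, slot 4 empty => index 4.
Insert 777: h=2, slot 2 empty => index 2.
Insert 413: h=2, slot 2 occupied => index 3.
Insert 569: h=2, slots 2,3,4 occupied => index 5.
Insert 608: h=2, slots 2,3,4,5 occupied => index 6.
Table: [∅, ∅, 777, 413, 863, 569, 608, 979, 69, ∅, 497, 120, ∅]
Lookup 770: h=10, probe 10,11,12 → slot 12 empty, not found.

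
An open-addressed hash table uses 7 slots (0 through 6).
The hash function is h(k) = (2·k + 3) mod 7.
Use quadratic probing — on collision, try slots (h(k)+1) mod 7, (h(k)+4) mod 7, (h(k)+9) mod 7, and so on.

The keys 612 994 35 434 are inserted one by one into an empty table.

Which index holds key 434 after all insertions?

612: h=2 -> slot 2
994: h=3 -> slot 3
35: h=3, probe 3,4 -> slot 4
434: h=3, probe 3,4,0 -> slot 0
Table: [434, -, 612, 994, 35, -, -]

0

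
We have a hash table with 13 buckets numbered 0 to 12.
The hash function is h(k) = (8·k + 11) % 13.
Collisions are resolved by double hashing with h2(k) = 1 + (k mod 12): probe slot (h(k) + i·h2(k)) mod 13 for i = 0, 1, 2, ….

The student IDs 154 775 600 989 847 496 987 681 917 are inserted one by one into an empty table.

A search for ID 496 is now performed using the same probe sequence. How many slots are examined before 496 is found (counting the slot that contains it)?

Insert 154: h=8, slot 8 empty -> index 8.
Insert 775: h=10, slot 10 empty -> index 10.
Insert 600: h=1, slot 1 empty -> index 1.
Insert 989: h=6, slot 6 empty -> index 6.
Insert 847: h=1, h2=8, slot 1 occupied -> index 9.
Insert 496: h=1, h2=5, slots 1,6 occupied -> index 11.
Insert 987: h=3, slot 3 empty -> index 3.
Insert 681: h=12, slot 12 empty -> index 12.
Insert 917: h=2, slot 2 empty -> index 2.
Table: [—, 600, 917, 987, —, —, 989, —, 154, 847, 775, 496, 681]
Lookup 496: h=1, h2=5, probe 1,6,11 → found at 11.

3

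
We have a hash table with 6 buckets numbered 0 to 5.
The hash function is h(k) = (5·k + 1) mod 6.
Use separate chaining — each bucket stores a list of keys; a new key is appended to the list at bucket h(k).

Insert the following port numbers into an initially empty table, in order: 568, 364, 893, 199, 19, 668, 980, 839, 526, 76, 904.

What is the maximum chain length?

568 -> bucket 3
364 -> bucket 3 (collision)
893 -> bucket 2
199 -> bucket 0
19 -> bucket 0 (collision)
668 -> bucket 5
980 -> bucket 5 (collision)
839 -> bucket 2 (collision)
526 -> bucket 3 (collision)
76 -> bucket 3 (collision)
904 -> bucket 3 (collision)
Final buckets:
0: 199 -> 19
1: ∅
2: 893 -> 839
3: 568 -> 364 -> 526 -> 76 -> 904
4: ∅
5: 668 -> 980

5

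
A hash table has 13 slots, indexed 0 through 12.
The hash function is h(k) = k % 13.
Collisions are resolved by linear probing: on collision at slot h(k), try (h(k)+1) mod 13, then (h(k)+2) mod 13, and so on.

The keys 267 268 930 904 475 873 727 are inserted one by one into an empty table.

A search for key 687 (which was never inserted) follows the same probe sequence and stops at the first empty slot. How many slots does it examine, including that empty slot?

3

267: h=7 => slot 7
268: h=8 => slot 8
930: h=7, probe 7,8,9 => slot 9
904: h=7, probe 7,8,9,10 => slot 10
475: h=7, probe 7,8,9,10,11 => slot 11
873: h=2 => slot 2
727: h=12 => slot 12
Table: [—, —, 873, —, —, —, —, 267, 268, 930, 904, 475, 727]
Lookup 687: h=11, probe 11,12,0 → slot 0 empty, not found.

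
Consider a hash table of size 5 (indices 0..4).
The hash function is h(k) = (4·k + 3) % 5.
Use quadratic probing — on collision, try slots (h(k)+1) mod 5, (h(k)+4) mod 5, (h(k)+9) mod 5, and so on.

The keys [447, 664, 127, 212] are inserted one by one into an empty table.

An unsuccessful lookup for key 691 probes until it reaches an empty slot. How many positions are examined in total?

447: h=1 => slot 1
664: h=4 => slot 4
127: h=1, probe 1,2 => slot 2
212: h=1, probe 1,2,0 => slot 0
Table: [212, 447, 127, ∅, 664]
Lookup 691: h=2, probe 2,3 → slot 3 empty, not found.

2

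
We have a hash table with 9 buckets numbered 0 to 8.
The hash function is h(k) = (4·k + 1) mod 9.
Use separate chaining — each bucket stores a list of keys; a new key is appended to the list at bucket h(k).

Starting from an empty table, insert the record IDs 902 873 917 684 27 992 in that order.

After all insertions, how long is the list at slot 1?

3

902 -> bucket 0
873 -> bucket 1
917 -> bucket 6
684 -> bucket 1 (collision)
27 -> bucket 1 (collision)
992 -> bucket 0 (collision)
Final buckets:
0: 902 -> 992
1: 873 -> 684 -> 27
2: ∅
3: ∅
4: ∅
5: ∅
6: 917
7: ∅
8: ∅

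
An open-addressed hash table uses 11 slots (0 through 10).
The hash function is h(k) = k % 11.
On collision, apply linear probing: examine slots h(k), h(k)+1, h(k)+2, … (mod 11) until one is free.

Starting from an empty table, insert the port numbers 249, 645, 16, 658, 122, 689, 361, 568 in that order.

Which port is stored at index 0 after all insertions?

Insert 249: h=7, slot 7 empty -> index 7.
Insert 645: h=7, slot 7 occupied -> index 8.
Insert 16: h=5, slot 5 empty -> index 5.
Insert 658: h=9, slot 9 empty -> index 9.
Insert 122: h=1, slot 1 empty -> index 1.
Insert 689: h=7, slots 7,8,9 occupied -> index 10.
Insert 361: h=9, slots 9,10 occupied -> index 0.
Insert 568: h=7, slots 7,8,9,10,0,1 occupied -> index 2.
Table: [361, 122, 568, -, -, 16, -, 249, 645, 658, 689]

361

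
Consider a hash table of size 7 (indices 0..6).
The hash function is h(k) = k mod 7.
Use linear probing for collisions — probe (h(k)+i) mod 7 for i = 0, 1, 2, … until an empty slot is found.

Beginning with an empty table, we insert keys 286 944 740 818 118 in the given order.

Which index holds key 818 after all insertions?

286 hashes to 6; slot 6 is free → place at 6.
944 hashes to 6; 6 taken → place at 0.
740 hashes to 5; slot 5 is free → place at 5.
818 hashes to 6; 6,0 taken → place at 1.
118 hashes to 6; 6,0,1 taken → place at 2.
Table: [944, 818, 118, _, _, 740, 286]

1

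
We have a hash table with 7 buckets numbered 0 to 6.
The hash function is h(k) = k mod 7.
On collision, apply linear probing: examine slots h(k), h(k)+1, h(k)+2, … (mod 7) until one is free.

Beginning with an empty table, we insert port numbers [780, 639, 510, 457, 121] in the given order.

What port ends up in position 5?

780: h=3 => slot 3
639: h=2 => slot 2
510: h=6 => slot 6
457: h=2, probe 2,3,4 => slot 4
121: h=2, probe 2,3,4,5 => slot 5
Table: [_, _, 639, 780, 457, 121, 510]

121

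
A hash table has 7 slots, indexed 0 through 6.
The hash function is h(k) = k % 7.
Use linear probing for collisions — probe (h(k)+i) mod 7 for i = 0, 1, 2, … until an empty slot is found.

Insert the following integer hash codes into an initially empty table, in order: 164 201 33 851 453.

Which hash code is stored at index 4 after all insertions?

164 hashes to 3; slot 3 is free => place at 3.
201 hashes to 5; slot 5 is free => place at 5.
33 hashes to 5; 5 taken => place at 6.
851 hashes to 4; slot 4 is free => place at 4.
453 hashes to 5; 5,6 taken => place at 0.
Table: [453, ∅, ∅, 164, 851, 201, 33]

851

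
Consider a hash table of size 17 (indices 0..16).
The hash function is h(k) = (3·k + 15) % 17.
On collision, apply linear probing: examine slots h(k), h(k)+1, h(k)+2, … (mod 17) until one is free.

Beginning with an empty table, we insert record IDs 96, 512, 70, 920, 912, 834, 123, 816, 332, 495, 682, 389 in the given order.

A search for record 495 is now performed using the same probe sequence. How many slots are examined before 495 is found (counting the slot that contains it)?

4

96: h=14 → slot 14
512: h=4 → slot 4
70: h=4, probe 4,5 → slot 5
920: h=4, probe 4,5,6 → slot 6
912: h=14, probe 14,15 → slot 15
834: h=1 → slot 1
123: h=10 → slot 10
816: h=15, probe 15,16 → slot 16
332: h=8 → slot 8
495: h=4, probe 4,5,6,7 → slot 7
682: h=4, probe 4,5,6,7,8,9 → slot 9
389: h=9, probe 9,10,11 → slot 11
Table: [—, 834, —, —, 512, 70, 920, 495, 332, 682, 123, 389, —, —, 96, 912, 816]
Lookup 495: h=4, probe 4,5,6,7 → found at 7.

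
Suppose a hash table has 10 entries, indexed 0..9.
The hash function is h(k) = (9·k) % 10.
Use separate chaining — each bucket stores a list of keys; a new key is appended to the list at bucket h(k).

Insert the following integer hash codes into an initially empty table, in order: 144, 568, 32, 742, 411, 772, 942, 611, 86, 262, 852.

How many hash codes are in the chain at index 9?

2

144 -> bucket 6
568 -> bucket 2
32 -> bucket 8
742 -> bucket 8 (collision)
411 -> bucket 9
772 -> bucket 8 (collision)
942 -> bucket 8 (collision)
611 -> bucket 9 (collision)
86 -> bucket 4
262 -> bucket 8 (collision)
852 -> bucket 8 (collision)
Final buckets:
0: .
1: .
2: 568
3: .
4: 86
5: .
6: 144
7: .
8: 32 -> 742 -> 772 -> 942 -> 262 -> 852
9: 411 -> 611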